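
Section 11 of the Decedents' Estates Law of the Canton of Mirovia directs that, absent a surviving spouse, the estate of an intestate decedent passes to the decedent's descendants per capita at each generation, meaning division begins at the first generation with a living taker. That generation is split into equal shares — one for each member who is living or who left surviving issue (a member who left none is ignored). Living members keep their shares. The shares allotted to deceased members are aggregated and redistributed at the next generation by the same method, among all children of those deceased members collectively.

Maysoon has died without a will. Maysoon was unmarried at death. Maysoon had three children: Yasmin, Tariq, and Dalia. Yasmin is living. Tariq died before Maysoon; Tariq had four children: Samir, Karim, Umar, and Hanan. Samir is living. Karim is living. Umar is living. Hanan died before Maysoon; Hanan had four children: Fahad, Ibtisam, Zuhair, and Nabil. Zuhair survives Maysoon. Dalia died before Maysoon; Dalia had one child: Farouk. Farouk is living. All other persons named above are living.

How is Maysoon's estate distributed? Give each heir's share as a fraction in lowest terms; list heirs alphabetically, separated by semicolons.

Fahad 1/30; Farouk 2/15; Ibtisam 1/30; Karim 2/15; Nabil 1/30; Samir 2/15; Umar 2/15; Yasmin 1/3; Zuhair 1/30

There is no surviving spouse, so the entire estate passes to Maysoon's descendants per capita at each generation.
At generation 1 (Yasmin, Tariq, Dalia) there are 3 shares of (1)/3 = 1/3 each.
Living: Yasmin — each takes 1/3.
Deceased: Tariq and Dalia. Their combined 2/3 is pooled and carried to generation 2.
At generation 2 (Samir, Karim, Umar, Hanan, Farouk) there are 5 shares of (2/3)/5 = 2/15 each.
Living: Samir, Karim, Umar, and Farouk — each takes 2/15.
Deceased: Hanan. That 2/15 share is carried to generation 3.
At generation 3 (Fahad, Ibtisam, Zuhair, Nabil) there are 4 shares of (2/15)/4 = 1/30 each.
Living: Fahad, Ibtisam, Zuhair, and Nabil — each takes 1/30.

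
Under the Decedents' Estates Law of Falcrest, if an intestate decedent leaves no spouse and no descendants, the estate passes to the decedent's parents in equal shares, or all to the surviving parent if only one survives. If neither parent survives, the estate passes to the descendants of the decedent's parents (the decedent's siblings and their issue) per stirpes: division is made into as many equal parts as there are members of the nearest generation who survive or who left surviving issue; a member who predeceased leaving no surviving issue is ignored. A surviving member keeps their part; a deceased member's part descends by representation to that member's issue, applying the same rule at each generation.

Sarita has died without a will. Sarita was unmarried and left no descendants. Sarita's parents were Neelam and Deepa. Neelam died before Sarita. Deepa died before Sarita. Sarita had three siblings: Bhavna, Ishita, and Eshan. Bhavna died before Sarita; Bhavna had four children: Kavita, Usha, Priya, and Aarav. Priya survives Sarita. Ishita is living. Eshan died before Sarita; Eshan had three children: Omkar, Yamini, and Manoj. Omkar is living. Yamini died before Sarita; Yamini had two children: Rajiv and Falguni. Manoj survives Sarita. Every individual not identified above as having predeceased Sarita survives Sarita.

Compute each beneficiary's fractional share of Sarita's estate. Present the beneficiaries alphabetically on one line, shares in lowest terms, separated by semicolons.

Aarav 1/12; Falguni 1/18; Ishita 1/3; Kavita 1/12; Manoj 1/9; Omkar 1/9; Priya 1/12; Rajiv 1/18; Usha 1/12

Neither parent survives and there are no descendants, so the estate passes to Sarita's siblings and their issue per stirpes.
The estate is divided into 3 equal shares of 1/3 among Bhavna, Ishita, Eshan.
Bhavna predeceased; the 1/3 allotted to Bhavna's branch passes to Bhavna's issue by representation.
The 1/3 is divided into 4 equal shares of 1/12 among Kavita, Usha, Priya, Aarav.
Kavita is living and takes 1/12.
Usha is living and takes 1/12.
Priya is living and takes 1/12.
Aarav is living and takes 1/12.
Ishita is living and takes 1/3.
Eshan predeceased; the 1/3 allotted to Eshan's branch passes to Eshan's issue by representation.
The 1/3 is divided into 3 equal shares of 1/9 among Omkar, Yamini, Manoj.
Omkar is living and takes 1/9.
Yamini predeceased; the 1/9 allotted to Yamini's branch passes to Yamini's issue by representation.
The 1/9 is divided into 2 equal shares of 1/18 among Rajiv, Falguni.
Rajiv is living and takes 1/18.
Falguni is living and takes 1/18.
Manoj is living and takes 1/9.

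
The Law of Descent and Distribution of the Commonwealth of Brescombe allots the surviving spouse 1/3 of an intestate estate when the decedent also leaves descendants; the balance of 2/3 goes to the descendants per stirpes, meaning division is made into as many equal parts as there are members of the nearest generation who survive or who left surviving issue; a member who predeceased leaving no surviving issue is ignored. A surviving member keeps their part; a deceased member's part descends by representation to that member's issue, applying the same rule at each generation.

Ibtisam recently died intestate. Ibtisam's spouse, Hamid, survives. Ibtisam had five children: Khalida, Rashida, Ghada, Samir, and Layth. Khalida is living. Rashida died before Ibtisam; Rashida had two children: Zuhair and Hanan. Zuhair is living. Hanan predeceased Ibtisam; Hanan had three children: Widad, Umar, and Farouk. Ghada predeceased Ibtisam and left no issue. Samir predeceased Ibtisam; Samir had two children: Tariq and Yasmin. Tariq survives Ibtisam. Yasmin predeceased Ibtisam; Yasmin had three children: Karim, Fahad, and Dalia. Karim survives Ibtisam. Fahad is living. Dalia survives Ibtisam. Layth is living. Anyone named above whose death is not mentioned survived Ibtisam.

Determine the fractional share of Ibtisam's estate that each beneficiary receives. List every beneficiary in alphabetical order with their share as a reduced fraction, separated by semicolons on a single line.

Hamid, as surviving spouse, takes 1/3.
The remaining 2/3 passes to Ibtisam's descendants per stirpes.
Ghada left no surviving issue, so that branch lapses and is disregarded.
The 2/3 is divided into 4 equal shares of 1/6 among Khalida, Rashida, Samir, Layth.
Khalida is living and takes 1/6.
Rashida predeceased; the 1/6 allotted to Rashida's branch passes to Rashida's issue by representation.
The 1/6 is divided into 2 equal shares of 1/12 among Zuhair, Hanan.
Zuhair is living and takes 1/12.
Hanan predeceased; the 1/12 allotted to Hanan's branch passes to Hanan's issue by representation.
The 1/12 is divided into 3 equal shares of 1/36 among Widad, Umar, Farouk.
Widad is living and takes 1/36.
Umar is living and takes 1/36.
Farouk is living and takes 1/36.
Samir predeceased; the 1/6 allotted to Samir's branch passes to Samir's issue by representation.
The 1/6 is divided into 2 equal shares of 1/12 among Tariq, Yasmin.
Tariq is living and takes 1/12.
Yasmin predeceased; the 1/12 allotted to Yasmin's branch passes to Yasmin's issue by representation.
The 1/12 is divided into 3 equal shares of 1/36 among Karim, Fahad, Dalia.
Karim is living and takes 1/36.
Fahad is living and takes 1/36.
Dalia is living and takes 1/36.
Layth is living and takes 1/6.

Dalia 1/36; Fahad 1/36; Farouk 1/36; Hamid 1/3; Karim 1/36; Khalida 1/6; Layth 1/6; Tariq 1/12; Umar 1/36; Widad 1/36; Zuhair 1/12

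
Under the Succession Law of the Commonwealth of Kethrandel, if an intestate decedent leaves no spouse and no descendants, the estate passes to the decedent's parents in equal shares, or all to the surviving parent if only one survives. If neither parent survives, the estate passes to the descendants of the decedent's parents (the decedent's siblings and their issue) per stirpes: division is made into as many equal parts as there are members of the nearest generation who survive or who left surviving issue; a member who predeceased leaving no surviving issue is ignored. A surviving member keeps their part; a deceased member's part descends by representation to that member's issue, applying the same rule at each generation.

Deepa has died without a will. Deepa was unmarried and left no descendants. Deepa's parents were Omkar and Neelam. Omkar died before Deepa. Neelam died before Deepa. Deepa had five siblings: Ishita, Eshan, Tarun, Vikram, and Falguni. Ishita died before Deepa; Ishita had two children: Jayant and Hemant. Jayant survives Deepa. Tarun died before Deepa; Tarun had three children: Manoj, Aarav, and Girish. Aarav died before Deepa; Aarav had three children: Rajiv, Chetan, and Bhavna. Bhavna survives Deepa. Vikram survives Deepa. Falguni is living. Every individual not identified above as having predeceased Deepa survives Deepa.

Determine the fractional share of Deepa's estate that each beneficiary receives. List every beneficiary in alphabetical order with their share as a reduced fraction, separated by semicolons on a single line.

Bhavna 1/45; Chetan 1/45; Eshan 1/5; Falguni 1/5; Girish 1/15; Hemant 1/10; Jayant 1/10; Manoj 1/15; Rajiv 1/45; Vikram 1/5

Neither parent survives and there are no descendants, so the estate passes to Deepa's siblings and their issue per stirpes.
The estate is divided into 5 equal shares of 1/5 among Ishita, Eshan, Tarun, Vikram, Falguni.
Ishita predeceased; the 1/5 allotted to Ishita's branch passes to Ishita's issue by representation.
The 1/5 is divided into 2 equal shares of 1/10 among Jayant, Hemant.
Jayant is living and takes 1/10.
Hemant is living and takes 1/10.
Eshan is living and takes 1/5.
Tarun predeceased; the 1/5 allotted to Tarun's branch passes to Tarun's issue by representation.
The 1/5 is divided into 3 equal shares of 1/15 among Manoj, Aarav, Girish.
Manoj is living and takes 1/15.
Aarav predeceased; the 1/15 allotted to Aarav's branch passes to Aarav's issue by representation.
The 1/15 is divided into 3 equal shares of 1/45 among Rajiv, Chetan, Bhavna.
Rajiv is living and takes 1/45.
Chetan is living and takes 1/45.
Bhavna is living and takes 1/45.
Girish is living and takes 1/15.
Vikram is living and takes 1/5.
Falguni is living and takes 1/5.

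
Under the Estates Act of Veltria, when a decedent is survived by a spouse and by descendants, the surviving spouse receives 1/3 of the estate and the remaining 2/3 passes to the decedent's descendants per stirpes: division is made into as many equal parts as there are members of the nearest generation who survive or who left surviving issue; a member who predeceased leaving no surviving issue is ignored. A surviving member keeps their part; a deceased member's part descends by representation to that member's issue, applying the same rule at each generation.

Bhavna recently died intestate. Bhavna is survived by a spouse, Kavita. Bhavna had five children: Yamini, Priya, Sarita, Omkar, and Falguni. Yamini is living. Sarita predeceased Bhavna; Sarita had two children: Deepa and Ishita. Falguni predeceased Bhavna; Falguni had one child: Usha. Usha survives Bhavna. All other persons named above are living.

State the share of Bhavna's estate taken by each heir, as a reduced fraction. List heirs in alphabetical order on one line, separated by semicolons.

Deepa 1/15; Ishita 1/15; Kavita 1/3; Omkar 2/15; Priya 2/15; Usha 2/15; Yamini 2/15

Kavita, as surviving spouse, takes 1/3.
The remaining 2/3 passes to Bhavna's descendants per stirpes.
The 2/3 is divided into 5 equal shares of 2/15 among Yamini, Priya, Sarita, Omkar, Falguni.
Yamini is living and takes 2/15.
Priya is living and takes 2/15.
Sarita predeceased; the 2/15 allotted to Sarita's branch passes to Sarita's issue by representation.
The 2/15 is divided into 2 equal shares of 1/15 among Deepa, Ishita.
Deepa is living and takes 1/15.
Ishita is living and takes 1/15.
Omkar is living and takes 2/15.
Falguni predeceased; the 2/15 allotted to Falguni's branch passes to Falguni's issue by representation.
Usha is the sole taker at this level and receives the full 2/15.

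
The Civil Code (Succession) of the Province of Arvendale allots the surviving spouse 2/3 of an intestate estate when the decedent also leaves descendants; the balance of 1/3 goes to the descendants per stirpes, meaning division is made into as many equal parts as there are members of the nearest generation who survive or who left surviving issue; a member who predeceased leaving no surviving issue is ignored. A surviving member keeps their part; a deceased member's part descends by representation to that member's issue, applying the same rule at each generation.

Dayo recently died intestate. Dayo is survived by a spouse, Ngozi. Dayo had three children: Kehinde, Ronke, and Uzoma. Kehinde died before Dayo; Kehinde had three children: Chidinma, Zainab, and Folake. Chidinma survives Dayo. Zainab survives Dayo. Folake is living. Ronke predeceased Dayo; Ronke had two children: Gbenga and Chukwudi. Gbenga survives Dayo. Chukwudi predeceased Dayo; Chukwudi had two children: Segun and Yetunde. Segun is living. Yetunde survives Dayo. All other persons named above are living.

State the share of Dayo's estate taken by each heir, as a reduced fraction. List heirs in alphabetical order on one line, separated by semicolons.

Ngozi, as surviving spouse, takes 2/3.
The remaining 1/3 passes to Dayo's descendants per stirpes.
The 1/3 is divided into 3 equal shares of 1/9 among Kehinde, Ronke, Uzoma.
Kehinde predeceased; the 1/9 allotted to Kehinde's branch passes to Kehinde's issue by representation.
The 1/9 is divided into 3 equal shares of 1/27 among Chidinma, Zainab, Folake.
Chidinma is living and takes 1/27.
Zainab is living and takes 1/27.
Folake is living and takes 1/27.
Ronke predeceased; the 1/9 allotted to Ronke's branch passes to Ronke's issue by representation.
The 1/9 is divided into 2 equal shares of 1/18 among Gbenga, Chukwudi.
Gbenga is living and takes 1/18.
Chukwudi predeceased; the 1/18 allotted to Chukwudi's branch passes to Chukwudi's issue by representation.
The 1/18 is divided into 2 equal shares of 1/36 among Segun, Yetunde.
Segun is living and takes 1/36.
Yetunde is living and takes 1/36.
Uzoma is living and takes 1/9.

Chidinma 1/27; Folake 1/27; Gbenga 1/18; Ngozi 2/3; Segun 1/36; Uzoma 1/9; Yetunde 1/36; Zainab 1/27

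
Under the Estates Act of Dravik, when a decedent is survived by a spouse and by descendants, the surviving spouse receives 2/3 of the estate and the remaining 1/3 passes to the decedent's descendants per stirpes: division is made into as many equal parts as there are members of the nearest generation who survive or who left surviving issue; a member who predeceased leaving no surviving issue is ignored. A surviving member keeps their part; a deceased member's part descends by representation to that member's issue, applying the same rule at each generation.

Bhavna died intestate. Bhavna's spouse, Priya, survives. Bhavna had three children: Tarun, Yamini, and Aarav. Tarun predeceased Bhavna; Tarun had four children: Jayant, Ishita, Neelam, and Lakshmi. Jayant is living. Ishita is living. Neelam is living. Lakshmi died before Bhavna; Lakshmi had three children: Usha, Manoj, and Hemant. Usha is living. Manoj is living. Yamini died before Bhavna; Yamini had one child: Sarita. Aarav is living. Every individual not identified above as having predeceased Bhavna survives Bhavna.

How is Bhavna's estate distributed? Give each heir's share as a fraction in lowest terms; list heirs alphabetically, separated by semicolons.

Aarav 1/9; Hemant 1/108; Ishita 1/36; Jayant 1/36; Manoj 1/108; Neelam 1/36; Priya 2/3; Sarita 1/9; Usha 1/108

Priya, as surviving spouse, takes 2/3.
The remaining 1/3 passes to Bhavna's descendants per stirpes.
The 1/3 is divided into 3 equal shares of 1/9 among Tarun, Yamini, Aarav.
Tarun predeceased; the 1/9 allotted to Tarun's branch passes to Tarun's issue by representation.
The 1/9 is divided into 4 equal shares of 1/36 among Jayant, Ishita, Neelam, Lakshmi.
Jayant is living and takes 1/36.
Ishita is living and takes 1/36.
Neelam is living and takes 1/36.
Lakshmi predeceased; the 1/36 allotted to Lakshmi's branch passes to Lakshmi's issue by representation.
The 1/36 is divided into 3 equal shares of 1/108 among Usha, Manoj, Hemant.
Usha is living and takes 1/108.
Manoj is living and takes 1/108.
Hemant is living and takes 1/108.
Yamini predeceased; the 1/9 allotted to Yamini's branch passes to Yamini's issue by representation.
Sarita is the sole taker at this level and receives the full 1/9.
Aarav is living and takes 1/9.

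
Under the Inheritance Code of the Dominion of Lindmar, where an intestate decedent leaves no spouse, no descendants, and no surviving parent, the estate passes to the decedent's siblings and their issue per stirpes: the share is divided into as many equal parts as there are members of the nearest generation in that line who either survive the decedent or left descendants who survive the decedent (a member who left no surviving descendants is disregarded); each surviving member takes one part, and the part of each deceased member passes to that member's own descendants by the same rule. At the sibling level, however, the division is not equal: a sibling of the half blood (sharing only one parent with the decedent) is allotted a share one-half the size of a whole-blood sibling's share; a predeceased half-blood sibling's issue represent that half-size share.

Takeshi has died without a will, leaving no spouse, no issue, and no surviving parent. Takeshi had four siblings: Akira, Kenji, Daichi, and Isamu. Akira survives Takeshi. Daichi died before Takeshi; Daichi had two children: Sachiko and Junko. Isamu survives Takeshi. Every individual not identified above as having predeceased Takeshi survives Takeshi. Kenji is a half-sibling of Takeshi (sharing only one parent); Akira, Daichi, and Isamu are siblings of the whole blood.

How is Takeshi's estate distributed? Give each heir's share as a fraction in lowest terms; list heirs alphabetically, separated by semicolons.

Akira 2/7; Isamu 2/7; Junko 1/7; Kenji 1/7; Sachiko 1/7

No spouse, descendants, or parent survives, so the estate passes to Takeshi's siblings per stirpes.
Half-blood siblings count for one-half the weight of whole-blood siblings at the initial division.
Dividing 1 in proportion to weights (total weight 7/2): Akira (weight 1) → 2/7; Kenji (weight 1/2) → 1/7; Daichi (weight 1) → 2/7; Isamu (weight 1) → 2/7.
Akira is living and takes 2/7.
Kenji is living and takes 1/7.
Daichi predeceased; the 2/7 allotted to Daichi's branch passes to Daichi's issue by representation.
The 2/7 is divided into 2 equal shares of 1/7 among Sachiko, Junko.
Sachiko is living and takes 1/7.
Junko is living and takes 1/7.
Isamu is living and takes 2/7.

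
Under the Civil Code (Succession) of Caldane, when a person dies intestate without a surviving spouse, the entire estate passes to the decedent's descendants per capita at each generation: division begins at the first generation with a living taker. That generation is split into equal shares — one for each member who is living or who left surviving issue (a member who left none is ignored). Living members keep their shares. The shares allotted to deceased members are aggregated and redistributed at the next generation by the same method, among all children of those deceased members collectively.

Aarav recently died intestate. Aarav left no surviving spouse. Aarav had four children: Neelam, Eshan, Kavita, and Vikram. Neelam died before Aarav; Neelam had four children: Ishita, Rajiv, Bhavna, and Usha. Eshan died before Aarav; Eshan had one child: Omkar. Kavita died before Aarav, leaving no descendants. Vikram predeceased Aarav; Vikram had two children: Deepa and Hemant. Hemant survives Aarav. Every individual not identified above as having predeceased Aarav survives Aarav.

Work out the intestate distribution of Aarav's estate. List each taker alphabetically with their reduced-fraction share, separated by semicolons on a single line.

Bhavna 1/7; Deepa 1/7; Hemant 1/7; Ishita 1/7; Omkar 1/7; Rajiv 1/7; Usha 1/7

There is no surviving spouse, so the entire estate passes to Aarav's descendants per capita at each generation.
No one at generation 1 (Neelam, Eshan, Vikram) is living; moving to the next generation.
At generation 2 (Ishita, Rajiv, Bhavna, Usha, Omkar, Deepa, Hemant) there are 7 shares of (1)/7 = 1/7 each.
Living: Ishita, Rajiv, Bhavna, Usha, Omkar, Deepa, and Hemant — each takes 1/7.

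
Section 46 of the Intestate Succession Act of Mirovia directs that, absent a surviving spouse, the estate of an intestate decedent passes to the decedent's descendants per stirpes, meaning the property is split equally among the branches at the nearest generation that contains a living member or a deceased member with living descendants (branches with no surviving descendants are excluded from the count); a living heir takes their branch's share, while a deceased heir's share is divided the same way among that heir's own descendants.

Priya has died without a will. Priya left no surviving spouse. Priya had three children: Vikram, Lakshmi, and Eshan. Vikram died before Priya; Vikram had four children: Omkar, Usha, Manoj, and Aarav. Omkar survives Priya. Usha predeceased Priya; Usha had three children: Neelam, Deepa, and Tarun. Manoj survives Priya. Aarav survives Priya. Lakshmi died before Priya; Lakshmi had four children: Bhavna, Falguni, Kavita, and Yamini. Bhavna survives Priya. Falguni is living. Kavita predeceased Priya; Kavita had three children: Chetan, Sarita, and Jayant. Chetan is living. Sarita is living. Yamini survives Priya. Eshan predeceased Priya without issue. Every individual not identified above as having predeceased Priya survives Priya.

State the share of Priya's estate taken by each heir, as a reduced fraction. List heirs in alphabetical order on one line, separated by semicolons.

There is no surviving spouse, so the entire estate passes to Priya's descendants per stirpes.
Eshan left no surviving issue, so that branch lapses and is disregarded.
The estate is divided into 2 equal shares of 1/2 among Vikram, Lakshmi.
Vikram predeceased; the 1/2 allotted to Vikram's branch passes to Vikram's issue by representation.
The 1/2 is divided into 4 equal shares of 1/8 among Omkar, Usha, Manoj, Aarav.
Omkar is living and takes 1/8.
Usha predeceased; the 1/8 allotted to Usha's branch passes to Usha's issue by representation.
The 1/8 is divided into 3 equal shares of 1/24 among Neelam, Deepa, Tarun.
Neelam is living and takes 1/24.
Deepa is living and takes 1/24.
Tarun is living and takes 1/24.
Manoj is living and takes 1/8.
Aarav is living and takes 1/8.
Lakshmi predeceased; the 1/2 allotted to Lakshmi's branch passes to Lakshmi's issue by representation.
The 1/2 is divided into 4 equal shares of 1/8 among Bhavna, Falguni, Kavita, Yamini.
Bhavna is living and takes 1/8.
Falguni is living and takes 1/8.
Kavita predeceased; the 1/8 allotted to Kavita's branch passes to Kavita's issue by representation.
The 1/8 is divided into 3 equal shares of 1/24 among Chetan, Sarita, Jayant.
Chetan is living and takes 1/24.
Sarita is living and takes 1/24.
Jayant is living and takes 1/24.
Yamini is living and takes 1/8.

Aarav 1/8; Bhavna 1/8; Chetan 1/24; Deepa 1/24; Falguni 1/8; Jayant 1/24; Manoj 1/8; Neelam 1/24; Omkar 1/8; Sarita 1/24; Tarun 1/24; Yamini 1/8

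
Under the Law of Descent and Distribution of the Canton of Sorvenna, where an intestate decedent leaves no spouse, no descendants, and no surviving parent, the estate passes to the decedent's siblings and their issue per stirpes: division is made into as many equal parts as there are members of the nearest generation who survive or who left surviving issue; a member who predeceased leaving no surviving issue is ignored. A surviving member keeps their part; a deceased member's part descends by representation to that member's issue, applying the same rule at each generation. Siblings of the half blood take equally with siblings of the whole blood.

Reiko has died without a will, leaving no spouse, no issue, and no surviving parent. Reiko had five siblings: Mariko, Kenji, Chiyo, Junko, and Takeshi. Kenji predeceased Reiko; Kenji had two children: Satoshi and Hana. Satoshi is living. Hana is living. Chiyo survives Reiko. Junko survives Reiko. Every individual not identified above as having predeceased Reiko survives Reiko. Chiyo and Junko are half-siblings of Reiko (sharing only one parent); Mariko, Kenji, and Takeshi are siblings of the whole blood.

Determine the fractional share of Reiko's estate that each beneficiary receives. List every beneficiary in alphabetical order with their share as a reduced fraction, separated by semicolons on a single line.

No spouse, descendants, or parent survives, so the estate passes to Reiko's siblings per stirpes.
Half-blood and whole-blood siblings take equally under the stated rule.
The estate is divided into 5 equal shares of 1/5 among Mariko, Kenji, Chiyo, Junko, Takeshi.
Mariko is living and takes 1/5.
Kenji predeceased; the 1/5 allotted to Kenji's branch passes to Kenji's issue by representation.
The 1/5 is divided into 2 equal shares of 1/10 among Satoshi, Hana.
Satoshi is living and takes 1/10.
Hana is living and takes 1/10.
Chiyo is living and takes 1/5.
Junko is living and takes 1/5.
Takeshi is living and takes 1/5.

Chiyo 1/5; Hana 1/10; Junko 1/5; Mariko 1/5; Satoshi 1/10; Takeshi 1/5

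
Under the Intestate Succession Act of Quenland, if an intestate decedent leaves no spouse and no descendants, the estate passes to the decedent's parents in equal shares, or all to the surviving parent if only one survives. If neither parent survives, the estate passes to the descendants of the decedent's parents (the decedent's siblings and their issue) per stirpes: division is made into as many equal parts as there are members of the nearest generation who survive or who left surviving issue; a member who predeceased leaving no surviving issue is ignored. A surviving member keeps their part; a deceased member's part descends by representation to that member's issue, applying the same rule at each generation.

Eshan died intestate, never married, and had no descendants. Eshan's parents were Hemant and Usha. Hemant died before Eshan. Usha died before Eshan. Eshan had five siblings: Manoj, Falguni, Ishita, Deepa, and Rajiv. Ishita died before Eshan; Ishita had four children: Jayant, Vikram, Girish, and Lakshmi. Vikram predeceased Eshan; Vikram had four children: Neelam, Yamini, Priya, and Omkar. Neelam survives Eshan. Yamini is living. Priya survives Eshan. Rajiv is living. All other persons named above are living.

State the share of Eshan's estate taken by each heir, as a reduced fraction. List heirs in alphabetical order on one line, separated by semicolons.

Neither parent survives and there are no descendants, so the estate passes to Eshan's siblings and their issue per stirpes.
The estate is divided into 5 equal shares of 1/5 among Manoj, Falguni, Ishita, Deepa, Rajiv.
Manoj is living and takes 1/5.
Falguni is living and takes 1/5.
Ishita predeceased; the 1/5 allotted to Ishita's branch passes to Ishita's issue by representation.
The 1/5 is divided into 4 equal shares of 1/20 among Jayant, Vikram, Girish, Lakshmi.
Jayant is living and takes 1/20.
Vikram predeceased; the 1/20 allotted to Vikram's branch passes to Vikram's issue by representation.
The 1/20 is divided into 4 equal shares of 1/80 among Neelam, Yamini, Priya, Omkar.
Neelam is living and takes 1/80.
Yamini is living and takes 1/80.
Priya is living and takes 1/80.
Omkar is living and takes 1/80.
Girish is living and takes 1/20.
Lakshmi is living and takes 1/20.
Deepa is living and takes 1/5.
Rajiv is living and takes 1/5.

Deepa 1/5; Falguni 1/5; Girish 1/20; Jayant 1/20; Lakshmi 1/20; Manoj 1/5; Neelam 1/80; Omkar 1/80; Priya 1/80; Rajiv 1/5; Yamini 1/80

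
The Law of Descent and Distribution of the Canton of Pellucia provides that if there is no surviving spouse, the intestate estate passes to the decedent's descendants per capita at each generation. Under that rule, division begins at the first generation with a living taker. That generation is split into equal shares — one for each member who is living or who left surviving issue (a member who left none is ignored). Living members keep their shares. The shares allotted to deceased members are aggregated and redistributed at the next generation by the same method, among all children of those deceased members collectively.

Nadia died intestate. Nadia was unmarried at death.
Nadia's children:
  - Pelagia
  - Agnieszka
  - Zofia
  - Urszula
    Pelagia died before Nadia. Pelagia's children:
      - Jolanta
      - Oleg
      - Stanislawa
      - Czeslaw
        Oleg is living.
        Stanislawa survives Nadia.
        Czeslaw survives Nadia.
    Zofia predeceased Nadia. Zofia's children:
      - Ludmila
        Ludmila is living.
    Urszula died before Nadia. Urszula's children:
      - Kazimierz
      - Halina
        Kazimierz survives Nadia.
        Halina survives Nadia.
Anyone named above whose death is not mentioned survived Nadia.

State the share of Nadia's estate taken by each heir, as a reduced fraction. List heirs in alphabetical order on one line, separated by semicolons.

Agnieszka 1/4; Czeslaw 3/28; Halina 3/28; Jolanta 3/28; Kazimierz 3/28; Ludmila 3/28; Oleg 3/28; Stanislawa 3/28

There is no surviving spouse, so the entire estate passes to Nadia's descendants per capita at each generation.
At generation 1 (Pelagia, Agnieszka, Zofia, Urszula) there are 4 shares of (1)/4 = 1/4 each.
Living: Agnieszka — each takes 1/4.
Deceased: Pelagia, Zofia, and Urszula. Their combined 3/4 is pooled and carried to generation 2.
At generation 2 (Jolanta, Oleg, Stanislawa, Czeslaw, Ludmila, Kazimierz, Halina) there are 7 shares of (3/4)/7 = 3/28 each.
Living: Jolanta, Oleg, Stanislawa, Czeslaw, Ludmila, Kazimierz, and Halina — each takes 3/28.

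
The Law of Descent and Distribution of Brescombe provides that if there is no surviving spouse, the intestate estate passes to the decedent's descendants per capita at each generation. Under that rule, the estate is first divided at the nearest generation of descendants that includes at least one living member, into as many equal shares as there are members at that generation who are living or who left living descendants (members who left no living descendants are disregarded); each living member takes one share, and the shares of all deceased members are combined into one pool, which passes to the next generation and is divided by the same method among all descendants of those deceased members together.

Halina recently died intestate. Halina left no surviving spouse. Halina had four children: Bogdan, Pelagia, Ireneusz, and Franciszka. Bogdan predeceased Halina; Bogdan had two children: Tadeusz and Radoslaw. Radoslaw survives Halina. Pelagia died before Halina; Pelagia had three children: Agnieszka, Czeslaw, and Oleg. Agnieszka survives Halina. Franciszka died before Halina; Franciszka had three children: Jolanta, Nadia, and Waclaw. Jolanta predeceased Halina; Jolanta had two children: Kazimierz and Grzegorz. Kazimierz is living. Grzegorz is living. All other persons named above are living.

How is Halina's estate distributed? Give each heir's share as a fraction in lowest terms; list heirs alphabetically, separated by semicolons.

There is no surviving spouse, so the entire estate passes to Halina's descendants per capita at each generation.
At generation 1 (Bogdan, Pelagia, Ireneusz, Franciszka) there are 4 shares of (1)/4 = 1/4 each.
Living: Ireneusz — each takes 1/4.
Deceased: Bogdan, Pelagia, and Franciszka. Their combined 3/4 is pooled and carried to generation 2.
At generation 2 (Tadeusz, Radoslaw, Agnieszka, Czeslaw, Oleg, Jolanta, Nadia, Waclaw) there are 8 shares of (3/4)/8 = 3/32 each.
Living: Tadeusz, Radoslaw, Agnieszka, Czeslaw, Oleg, Nadia, and Waclaw — each takes 3/32.
Deceased: Jolanta. That 3/32 share is carried to generation 3.
At generation 3 (Kazimierz, Grzegorz) there are 2 shares of (3/32)/2 = 3/64 each.
Living: Kazimierz and Grzegorz — each takes 3/64.

Agnieszka 3/32; Czeslaw 3/32; Grzegorz 3/64; Ireneusz 1/4; Kazimierz 3/64; Nadia 3/32; Oleg 3/32; Radoslaw 3/32; Tadeusz 3/32; Waclaw 3/32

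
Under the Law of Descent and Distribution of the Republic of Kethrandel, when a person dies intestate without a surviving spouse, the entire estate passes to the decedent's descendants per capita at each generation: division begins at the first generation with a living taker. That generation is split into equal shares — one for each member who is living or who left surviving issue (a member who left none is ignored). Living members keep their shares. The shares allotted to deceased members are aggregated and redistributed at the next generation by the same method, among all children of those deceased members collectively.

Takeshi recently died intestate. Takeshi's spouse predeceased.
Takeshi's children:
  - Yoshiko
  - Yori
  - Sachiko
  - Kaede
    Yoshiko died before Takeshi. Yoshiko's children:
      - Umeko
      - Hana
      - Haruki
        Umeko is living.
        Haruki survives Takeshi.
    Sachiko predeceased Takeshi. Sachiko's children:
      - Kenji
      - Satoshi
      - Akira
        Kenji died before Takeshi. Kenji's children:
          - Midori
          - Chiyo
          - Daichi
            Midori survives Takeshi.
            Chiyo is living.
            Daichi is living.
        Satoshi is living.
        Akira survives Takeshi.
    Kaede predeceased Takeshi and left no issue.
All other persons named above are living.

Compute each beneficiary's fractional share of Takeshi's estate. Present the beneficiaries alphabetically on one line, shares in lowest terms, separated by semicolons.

Akira 1/9; Chiyo 1/27; Daichi 1/27; Hana 1/9; Haruki 1/9; Midori 1/27; Satoshi 1/9; Umeko 1/9; Yori 1/3

There is no surviving spouse, so the entire estate passes to Takeshi's descendants per capita at each generation.
At generation 1 (Yoshiko, Yori, Sachiko) there are 3 shares of (1)/3 = 1/3 each.
Living: Yori — each takes 1/3.
Deceased: Yoshiko and Sachiko. Their combined 2/3 is pooled and carried to generation 2.
At generation 2 (Umeko, Hana, Haruki, Kenji, Satoshi, Akira) there are 6 shares of (2/3)/6 = 1/9 each.
Living: Umeko, Hana, Haruki, Satoshi, and Akira — each takes 1/9.
Deceased: Kenji. That 1/9 share is carried to generation 3.
At generation 3 (Midori, Chiyo, Daichi) there are 3 shares of (1/9)/3 = 1/27 each.
Living: Midori, Chiyo, and Daichi — each takes 1/27.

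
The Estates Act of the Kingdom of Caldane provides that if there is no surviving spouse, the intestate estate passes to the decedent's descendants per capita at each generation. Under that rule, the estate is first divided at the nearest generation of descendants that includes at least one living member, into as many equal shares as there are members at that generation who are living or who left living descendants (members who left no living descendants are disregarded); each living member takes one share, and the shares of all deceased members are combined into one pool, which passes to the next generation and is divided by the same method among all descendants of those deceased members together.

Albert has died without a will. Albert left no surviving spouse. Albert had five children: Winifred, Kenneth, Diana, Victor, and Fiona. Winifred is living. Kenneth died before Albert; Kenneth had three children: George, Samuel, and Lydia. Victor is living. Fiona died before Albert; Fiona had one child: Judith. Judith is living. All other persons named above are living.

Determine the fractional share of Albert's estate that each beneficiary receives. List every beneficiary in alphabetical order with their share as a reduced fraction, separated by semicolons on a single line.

There is no surviving spouse, so the entire estate passes to Albert's descendants per capita at each generation.
At generation 1 (Winifred, Kenneth, Diana, Victor, Fiona) there are 5 shares of (1)/5 = 1/5 each.
Living: Winifred, Diana, and Victor — each takes 1/5.
Deceased: Kenneth and Fiona. Their combined 2/5 is pooled and carried to generation 2.
At generation 2 (George, Samuel, Lydia, Judith) there are 4 shares of (2/5)/4 = 1/10 each.
Living: George, Samuel, Lydia, and Judith — each takes 1/10.

Diana 1/5; George 1/10; Judith 1/10; Lydia 1/10; Samuel 1/10; Victor 1/5; Winifred 1/5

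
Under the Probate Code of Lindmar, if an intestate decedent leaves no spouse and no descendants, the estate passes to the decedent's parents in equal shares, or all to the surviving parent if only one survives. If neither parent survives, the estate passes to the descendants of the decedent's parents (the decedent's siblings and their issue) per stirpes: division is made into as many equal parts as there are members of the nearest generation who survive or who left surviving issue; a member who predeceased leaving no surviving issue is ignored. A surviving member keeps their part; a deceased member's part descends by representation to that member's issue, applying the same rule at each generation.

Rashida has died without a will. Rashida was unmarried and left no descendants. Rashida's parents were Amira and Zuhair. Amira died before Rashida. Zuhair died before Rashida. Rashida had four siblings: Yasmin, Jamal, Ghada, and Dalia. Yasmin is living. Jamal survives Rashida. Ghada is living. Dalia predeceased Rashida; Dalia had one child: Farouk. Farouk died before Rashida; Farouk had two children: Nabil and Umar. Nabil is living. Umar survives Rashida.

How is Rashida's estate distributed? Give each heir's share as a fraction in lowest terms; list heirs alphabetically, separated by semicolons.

Neither parent survives and there are no descendants, so the estate passes to Rashida's siblings and their issue per stirpes.
The estate is divided into 4 equal shares of 1/4 among Yasmin, Jamal, Ghada, Dalia.
Yasmin is living and takes 1/4.
Jamal is living and takes 1/4.
Ghada is living and takes 1/4.
Dalia predeceased; the 1/4 allotted to Dalia's branch passes to Dalia's issue by representation.
Farouk's line is the sole branch at this level, so the full 1/4 passes to Farouk's issue by representation.
The 1/4 is divided into 2 equal shares of 1/8 among Nabil, Umar.
Nabil is living and takes 1/8.
Umar is living and takes 1/8.

Ghada 1/4; Jamal 1/4; Nabil 1/8; Umar 1/8; Yasmin 1/4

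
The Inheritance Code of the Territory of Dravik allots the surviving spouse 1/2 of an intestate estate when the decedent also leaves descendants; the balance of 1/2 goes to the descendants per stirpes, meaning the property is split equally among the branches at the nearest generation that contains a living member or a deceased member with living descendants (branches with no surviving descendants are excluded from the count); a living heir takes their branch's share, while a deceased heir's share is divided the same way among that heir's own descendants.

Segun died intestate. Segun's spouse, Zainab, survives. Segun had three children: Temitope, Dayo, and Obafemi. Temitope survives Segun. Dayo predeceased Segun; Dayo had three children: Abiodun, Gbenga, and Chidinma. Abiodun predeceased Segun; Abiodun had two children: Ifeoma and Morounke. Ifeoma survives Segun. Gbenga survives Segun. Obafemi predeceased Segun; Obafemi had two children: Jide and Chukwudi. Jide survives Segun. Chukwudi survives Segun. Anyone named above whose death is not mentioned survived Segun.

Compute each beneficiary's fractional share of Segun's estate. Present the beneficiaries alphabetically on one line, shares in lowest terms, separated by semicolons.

Chidinma 1/18; Chukwudi 1/12; Gbenga 1/18; Ifeoma 1/36; Jide 1/12; Morounke 1/36; Temitope 1/6; Zainab 1/2

Zainab, as surviving spouse, takes 1/2.
The remaining 1/2 passes to Segun's descendants per stirpes.
The 1/2 is divided into 3 equal shares of 1/6 among Temitope, Dayo, Obafemi.
Temitope is living and takes 1/6.
Dayo predeceased; the 1/6 allotted to Dayo's branch passes to Dayo's issue by representation.
The 1/6 is divided into 3 equal shares of 1/18 among Abiodun, Gbenga, Chidinma.
Abiodun predeceased; the 1/18 allotted to Abiodun's branch passes to Abiodun's issue by representation.
The 1/18 is divided into 2 equal shares of 1/36 among Ifeoma, Morounke.
Ifeoma is living and takes 1/36.
Morounke is living and takes 1/36.
Gbenga is living and takes 1/18.
Chidinma is living and takes 1/18.
Obafemi predeceased; the 1/6 allotted to Obafemi's branch passes to Obafemi's issue by representation.
The 1/6 is divided into 2 equal shares of 1/12 among Jide, Chukwudi.
Jide is living and takes 1/12.
Chukwudi is living and takes 1/12.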